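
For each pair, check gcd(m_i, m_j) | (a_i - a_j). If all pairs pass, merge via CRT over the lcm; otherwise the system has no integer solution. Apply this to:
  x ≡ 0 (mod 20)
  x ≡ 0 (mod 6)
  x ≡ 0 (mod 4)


Moduli 20, 6, 4 are not pairwise coprime, so CRT works modulo lcm(m_i) when all pairwise compatibility conditions hold.
Pairwise compatibility: gcd(m_i, m_j) must divide a_i - a_j for every pair.
Merge one congruence at a time:
  Start: x ≡ 0 (mod 20).
  Combine with x ≡ 0 (mod 6): gcd(20, 6) = 2; 0 - 0 = 0, which IS divisible by 2, so compatible.
    Write x = 0 + 20·t and substitute into x ≡ 0 (mod 6): 20·t ≡ 0 − 0 = 0 (mod 6).
    Divide the congruence (and modulus) by g = 2: 10·t ≡ 0 (mod 3).
    Reduce coefficients mod 3: 1·t ≡ 0 (mod 3).
    So t ≡ 0 (mod 3).
    Then x = 0 + 20·0 = 0, valid modulo lcm(20, 6) = 60: x ≡ 0 (mod 60).
  Combine with x ≡ 0 (mod 4): gcd(60, 4) = 4; 0 - 0 = 0, which IS divisible by 4, so compatible.
    Write x = 0 + 60·t and substitute into x ≡ 0 (mod 4): 60·t ≡ 0 − 0 = 0 (mod 4).
    Divide the congruence (and modulus) by g = 4: 15·t ≡ 0 (mod 1).
    Modulo 1 every t works; take t = 0.
    Then x = 0 + 60·0 = 0, valid modulo lcm(60, 4) = 60: x ≡ 0 (mod 60).
Verify: 0 mod 20 = 0, 0 mod 6 = 0, 0 mod 4 = 0.

x ≡ 0 (mod 60).


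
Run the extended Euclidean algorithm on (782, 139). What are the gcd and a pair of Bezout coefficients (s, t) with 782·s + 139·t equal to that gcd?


Euclidean algorithm on (782, 139) — divide until remainder is 0:
  782 = 5 · 139 + 87
  139 = 1 · 87 + 52
  87 = 1 · 52 + 35
  52 = 1 · 35 + 17
  35 = 2 · 17 + 1
  17 = 17 · 1 + 0
gcd(782, 139) = 1.
Track Bezout coefficients alongside the remainders: start with r₀ = 782 = a·1 + b·0 (s = 1, t = 0) and r₁ = 139 = a·0 + b·1 (s = 0, t = 1); each new remainder r_{k+1} = r_{k-1} − q_k·r_k inherits s_{k+1} = s_{k-1} − q_k·s_k, t_{k+1} = t_{k-1} − q_k·t_k, so r_k = a·s_k + b·t_k at every step:
  q = 5: r = 87, s = 1 − 5·0 = 1, t = 0 − 5·1 = -5  (check: 782·1 + 139·(-5) = 87)
  q = 1: r = 52, s = 0 − 1·1 = -1, t = 1 − 1·(-5) = 6  (check: 782·(-1) + 139·6 = 52)
  q = 1: r = 35, s = 1 − 1·(-1) = 2, t = -5 − 1·6 = -11  (check: 782·2 + 139·(-11) = 35)
  q = 1: r = 17, s = -1 − 1·2 = -3, t = 6 − 1·(-11) = 17  (check: 782·(-3) + 139·17 = 17)
  q = 2: r = 1, s = 2 − 2·(-3) = 8, t = -11 − 2·17 = -45  (check: 782·8 + 139·(-45) = 1)
The row with r = 1 (the gcd) gives the Bezout coefficients s = 8, t = -45.
Result: 782 · (8) + 139 · (-45) = 1.

gcd(782, 139) = 1; s = 8, t = -45 (check: 782·8 + 139·(-45) = 1).


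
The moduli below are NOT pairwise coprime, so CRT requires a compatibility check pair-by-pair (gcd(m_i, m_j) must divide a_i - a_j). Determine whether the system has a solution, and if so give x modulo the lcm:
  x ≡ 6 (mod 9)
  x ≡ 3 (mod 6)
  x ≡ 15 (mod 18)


Moduli 9, 6, 18 are not pairwise coprime, so CRT works modulo lcm(m_i) when all pairwise compatibility conditions hold.
Pairwise compatibility: gcd(m_i, m_j) must divide a_i - a_j for every pair.
Merge one congruence at a time:
  Start: x ≡ 6 (mod 9).
  Combine with x ≡ 3 (mod 6): gcd(9, 6) = 3; 3 - 6 = -3, which IS divisible by 3, so compatible.
    Write x = 6 + 9·t and substitute into x ≡ 3 (mod 6): 9·t ≡ 3 − 6 = -3 (mod 6).
    Divide the congruence (and modulus) by g = 3: 3·t ≡ -1 (mod 2).
    Reduce coefficients mod 2: 1·t ≡ 1 (mod 2).
    So t ≡ 1 (mod 2).
    Then x = 6 + 9·1 = 15, valid modulo lcm(9, 6) = 18: x ≡ 15 (mod 18).
  Combine with x ≡ 15 (mod 18): gcd(18, 18) = 18; 15 - 15 = 0, which IS divisible by 18, so compatible.
    Write x = 15 + 18·t and substitute into x ≡ 15 (mod 18): 18·t ≡ 15 − 15 = 0 (mod 18).
    Divide the congruence (and modulus) by g = 18: 1·t ≡ 0 (mod 1).
    Modulo 1 every t works; take t = 0.
    Then x = 15 + 18·0 = 15, valid modulo lcm(18, 18) = 18: x ≡ 15 (mod 18).
Verify: 15 mod 9 = 6, 15 mod 6 = 3, 15 mod 18 = 15.

x ≡ 15 (mod 18).


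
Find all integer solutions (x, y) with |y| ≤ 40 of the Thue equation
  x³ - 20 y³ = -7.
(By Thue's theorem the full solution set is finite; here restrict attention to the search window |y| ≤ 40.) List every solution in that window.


The equation is x³ - 20y³ = -7. For fixed y, x³ = 20·y³ − 7, so a solution requires the RHS to be a perfect cube.
Strategy: iterate y from -40 to 40, compute RHS = 20·y³ − 7, and check whether it is a (positive or negative) perfect cube.
Check small values of y:
  y = 0: RHS = -7 is not a perfect cube.
  y = 1: RHS = 13 is not a perfect cube.
  y = -1: RHS = -27 = (-3)³ ⇒ x = -3 works.
  y = 2: RHS = 153 is not a perfect cube.
  y = -2: RHS = -167 is not a perfect cube.
  y = 3: RHS = 533 is not a perfect cube.
  y = -3: RHS = -547 is not a perfect cube.
Continuing the search up to |y| = 40 finds no further solutions beyond those listed.
Collected solutions: (-3, -1).

Solutions (with |y| ≤ 40): (-3, -1).


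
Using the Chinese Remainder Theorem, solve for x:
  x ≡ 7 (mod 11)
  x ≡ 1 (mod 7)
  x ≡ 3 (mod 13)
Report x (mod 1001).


Moduli 11, 7, 13 are pairwise coprime; by CRT there is a unique solution modulo M = 11 · 7 · 13 = 1001.
Solve pairwise, accumulating the modulus:
  Start with x ≡ 7 (mod 11).
  Combine with x ≡ 1 (mod 7): since gcd(11, 7) = 1, we get a unique residue mod 77.
    Write x = 7 + 11·t and substitute into x ≡ 1 (mod 7): 11·t ≡ 1 − 7 = -6 (mod 7).
    Reduce coefficients mod 7: 4·t ≡ 1 (mod 7).
    The inverse of 4 mod 7 is 2 (since 4·2 = 8 = 1·7 + 1), so t ≡ 2·1 = 2 ≡ 2 (mod 7).
    Then x = 7 + 11·2 = 29, valid modulo lcm(11, 7) = 77: x ≡ 29 (mod 77).
  Combine with x ≡ 3 (mod 13): since gcd(77, 13) = 1, we get a unique residue mod 1001.
    Write x = 29 + 77·t and substitute into x ≡ 3 (mod 13): 77·t ≡ 3 − 29 = -26 (mod 13).
    Reduce coefficients mod 13: 12·t ≡ 0 (mod 13).
    The inverse of 12 mod 13 is 12 (since 12·12 = 144 = 11·13 + 1), so t ≡ 12·0 = 0 ≡ 0 (mod 13).
    Then x = 29 + 77·0 = 29, valid modulo lcm(77, 13) = 1001: x ≡ 29 (mod 1001).
Verify: 29 mod 11 = 7 ✓, 29 mod 7 = 1 ✓, 29 mod 13 = 3 ✓.

x ≡ 29 (mod 1001).


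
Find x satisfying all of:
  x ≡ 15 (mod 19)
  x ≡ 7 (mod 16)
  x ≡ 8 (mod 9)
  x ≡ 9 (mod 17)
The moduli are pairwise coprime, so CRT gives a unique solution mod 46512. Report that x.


Product of moduli M = 19 · 16 · 9 · 17 = 46512.
Merge one congruence at a time:
  Start: x ≡ 15 (mod 19).
  Combine with x ≡ 7 (mod 16); new modulus lcm = 304.
    Write x = 15 + 19·t and substitute into x ≡ 7 (mod 16): 19·t ≡ 7 − 15 = -8 (mod 16).
    Reduce coefficients mod 16: 3·t ≡ 8 (mod 16).
    The inverse of 3 mod 16 is 11 (since 3·11 = 33 = 2·16 + 1), so t ≡ 11·8 = 88 ≡ 8 (mod 16).
    Then x = 15 + 19·8 = 167, valid modulo lcm(19, 16) = 304: x ≡ 167 (mod 304).
  Combine with x ≡ 8 (mod 9); new modulus lcm = 2736.
    Write x = 167 + 304·t and substitute into x ≡ 8 (mod 9): 304·t ≡ 8 − 167 = -159 (mod 9).
    Reduce coefficients mod 9: 7·t ≡ 3 (mod 9).
    The inverse of 7 mod 9 is 4 (since 7·4 = 28 = 3·9 + 1), so t ≡ 4·3 = 12 ≡ 3 (mod 9).
    Then x = 167 + 304·3 = 1079, valid modulo lcm(304, 9) = 2736: x ≡ 1079 (mod 2736).
  Combine with x ≡ 9 (mod 17); new modulus lcm = 46512.
    Write x = 1079 + 2736·t and substitute into x ≡ 9 (mod 17): 2736·t ≡ 9 − 1079 = -1070 (mod 17).
    Reduce coefficients mod 17: 16·t ≡ 1 (mod 17).
    The inverse of 16 mod 17 is 16 (since 16·16 = 256 = 15·17 + 1), so t ≡ 16·1 = 16 ≡ 16 (mod 17).
    Then x = 1079 + 2736·16 = 44855, valid modulo lcm(2736, 17) = 46512: x ≡ 44855 (mod 46512).
Verify against each original: 44855 mod 19 = 15, 44855 mod 16 = 7, 44855 mod 9 = 8, 44855 mod 17 = 9.

x ≡ 44855 (mod 46512).


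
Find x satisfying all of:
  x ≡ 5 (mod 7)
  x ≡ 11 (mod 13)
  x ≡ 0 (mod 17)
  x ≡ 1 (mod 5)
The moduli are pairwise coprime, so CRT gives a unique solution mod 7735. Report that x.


Product of moduli M = 7 · 13 · 17 · 5 = 7735.
Merge one congruence at a time:
  Start: x ≡ 5 (mod 7).
  Combine with x ≡ 11 (mod 13); new modulus lcm = 91.
    Write x = 5 + 7·t and substitute into x ≡ 11 (mod 13): 7·t ≡ 11 − 5 = 6 (mod 13).
    The inverse of 7 mod 13 is 2 (since 7·2 = 14 = 1·13 + 1), so t ≡ 2·6 = 12 ≡ 12 (mod 13).
    Then x = 5 + 7·12 = 89, valid modulo lcm(7, 13) = 91: x ≡ 89 (mod 91).
  Combine with x ≡ 0 (mod 17); new modulus lcm = 1547.
    Write x = 89 + 91·t and substitute into x ≡ 0 (mod 17): 91·t ≡ 0 − 89 = -89 (mod 17).
    Reduce coefficients mod 17: 6·t ≡ 13 (mod 17).
    The inverse of 6 mod 17 is 3 (since 6·3 = 18 = 1·17 + 1), so t ≡ 3·13 = 39 ≡ 5 (mod 17).
    Then x = 89 + 91·5 = 544, valid modulo lcm(91, 17) = 1547: x ≡ 544 (mod 1547).
  Combine with x ≡ 1 (mod 5); new modulus lcm = 7735.
    Write x = 544 + 1547·t and substitute into x ≡ 1 (mod 5): 1547·t ≡ 1 − 544 = -543 (mod 5).
    Reduce coefficients mod 5: 2·t ≡ 2 (mod 5).
    The inverse of 2 mod 5 is 3 (since 2·3 = 6 = 1·5 + 1), so t ≡ 3·2 = 6 ≡ 1 (mod 5).
    Then x = 544 + 1547·1 = 2091, valid modulo lcm(1547, 5) = 7735: x ≡ 2091 (mod 7735).
Verify against each original: 2091 mod 7 = 5, 2091 mod 13 = 11, 2091 mod 17 = 0, 2091 mod 5 = 1.

x ≡ 2091 (mod 7735).


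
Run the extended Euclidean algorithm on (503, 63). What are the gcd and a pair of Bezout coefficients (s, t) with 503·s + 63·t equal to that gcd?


Euclidean algorithm on (503, 63) — divide until remainder is 0:
  503 = 7 · 63 + 62
  63 = 1 · 62 + 1
  62 = 62 · 1 + 0
gcd(503, 63) = 1.
Track Bezout coefficients alongside the remainders: start with r₀ = 503 = a·1 + b·0 (s = 1, t = 0) and r₁ = 63 = a·0 + b·1 (s = 0, t = 1); each new remainder r_{k+1} = r_{k-1} − q_k·r_k inherits s_{k+1} = s_{k-1} − q_k·s_k, t_{k+1} = t_{k-1} − q_k·t_k, so r_k = a·s_k + b·t_k at every step:
  q = 7: r = 62, s = 1 − 7·0 = 1, t = 0 − 7·1 = -7  (check: 503·1 + 63·(-7) = 62)
  q = 1: r = 1, s = 0 − 1·1 = -1, t = 1 − 1·(-7) = 8  (check: 503·(-1) + 63·8 = 1)
The row with r = 1 (the gcd) gives the Bezout coefficients s = -1, t = 8.
Result: 503 · (-1) + 63 · (8) = 1.

gcd(503, 63) = 1; s = -1, t = 8 (check: 503·(-1) + 63·8 = 1).


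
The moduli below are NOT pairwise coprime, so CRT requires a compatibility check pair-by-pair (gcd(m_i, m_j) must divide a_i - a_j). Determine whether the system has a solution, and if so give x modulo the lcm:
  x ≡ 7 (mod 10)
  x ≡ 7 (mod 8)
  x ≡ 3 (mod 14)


Moduli 10, 8, 14 are not pairwise coprime, so CRT works modulo lcm(m_i) when all pairwise compatibility conditions hold.
Pairwise compatibility: gcd(m_i, m_j) must divide a_i - a_j for every pair.
Merge one congruence at a time:
  Start: x ≡ 7 (mod 10).
  Combine with x ≡ 7 (mod 8): gcd(10, 8) = 2; 7 - 7 = 0, which IS divisible by 2, so compatible.
    Write x = 7 + 10·t and substitute into x ≡ 7 (mod 8): 10·t ≡ 7 − 7 = 0 (mod 8).
    Divide the congruence (and modulus) by g = 2: 5·t ≡ 0 (mod 4).
    Reduce coefficients mod 4: 1·t ≡ 0 (mod 4).
    So t ≡ 0 (mod 4).
    Then x = 7 + 10·0 = 7, valid modulo lcm(10, 8) = 40: x ≡ 7 (mod 40).
  Combine with x ≡ 3 (mod 14): gcd(40, 14) = 2; 3 - 7 = -4, which IS divisible by 2, so compatible.
    Write x = 7 + 40·t and substitute into x ≡ 3 (mod 14): 40·t ≡ 3 − 7 = -4 (mod 14).
    Divide the congruence (and modulus) by g = 2: 20·t ≡ -2 (mod 7).
    Reduce coefficients mod 7: 6·t ≡ 5 (mod 7).
    The inverse of 6 mod 7 is 6 (since 6·6 = 36 = 5·7 + 1), so t ≡ 6·5 = 30 ≡ 2 (mod 7).
    Then x = 7 + 40·2 = 87, valid modulo lcm(40, 14) = 280: x ≡ 87 (mod 280).
Verify: 87 mod 10 = 7, 87 mod 8 = 7, 87 mod 14 = 3.

x ≡ 87 (mod 280).


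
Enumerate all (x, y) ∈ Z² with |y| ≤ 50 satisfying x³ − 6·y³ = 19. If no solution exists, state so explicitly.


The equation is x³ - 6y³ = 19. For fixed y, x³ = 6·y³ + 19, so a solution requires the RHS to be a perfect cube.
Strategy: iterate y from -50 to 50, compute RHS = 6·y³ + 19, and check whether it is a (positive or negative) perfect cube.
Check small values of y:
  y = 0: RHS = 19 is not a perfect cube.
  y = 1: RHS = 25 is not a perfect cube.
  y = -1: RHS = 13 is not a perfect cube.
  y = 2: RHS = 67 is not a perfect cube.
  y = -2: RHS = -29 is not a perfect cube.
  y = 3: RHS = 181 is not a perfect cube.
  y = -3: RHS = -143 is not a perfect cube.
Continuing the search up to |y| = 50 finds no solutions either.
No (x, y) in the scanned range satisfies the equation.

No integer solutions with |y| ≤ 50.


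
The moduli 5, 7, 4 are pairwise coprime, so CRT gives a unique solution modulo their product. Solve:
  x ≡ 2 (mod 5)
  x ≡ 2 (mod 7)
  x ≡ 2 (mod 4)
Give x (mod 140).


Moduli 5, 7, 4 are pairwise coprime; by CRT there is a unique solution modulo M = 5 · 7 · 4 = 140.
Solve pairwise, accumulating the modulus:
  Start with x ≡ 2 (mod 5).
  Combine with x ≡ 2 (mod 7): since gcd(5, 7) = 1, we get a unique residue mod 35.
    Write x = 2 + 5·t and substitute into x ≡ 2 (mod 7): 5·t ≡ 2 − 2 = 0 (mod 7).
    The inverse of 5 mod 7 is 3 (since 5·3 = 15 = 2·7 + 1), so t ≡ 3·0 = 0 ≡ 0 (mod 7).
    Then x = 2 + 5·0 = 2, valid modulo lcm(5, 7) = 35: x ≡ 2 (mod 35).
  Combine with x ≡ 2 (mod 4): since gcd(35, 4) = 1, we get a unique residue mod 140.
    Write x = 2 + 35·t and substitute into x ≡ 2 (mod 4): 35·t ≡ 2 − 2 = 0 (mod 4).
    Reduce coefficients mod 4: 3·t ≡ 0 (mod 4).
    The inverse of 3 mod 4 is 3 (since 3·3 = 9 = 2·4 + 1), so t ≡ 3·0 = 0 ≡ 0 (mod 4).
    Then x = 2 + 35·0 = 2, valid modulo lcm(35, 4) = 140: x ≡ 2 (mod 140).
Verify: 2 mod 5 = 2 ✓, 2 mod 7 = 2 ✓, 2 mod 4 = 2 ✓.

x ≡ 2 (mod 140).


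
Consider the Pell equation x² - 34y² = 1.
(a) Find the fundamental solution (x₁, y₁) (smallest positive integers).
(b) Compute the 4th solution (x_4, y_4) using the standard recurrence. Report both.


Step 1: Find the fundamental solution (x₁, y₁) of x² - 34y² = 1.
  Expand √34 as a continued fraction. a₀ = ⌊√34⌋ = 5; iterate m_{k+1} = d_k·a_k − m_k, d_{k+1} = (34 − m_{k+1}²)/d_k, a_{k+1} = ⌊(a₀ + m_{k+1})/d_{k+1}⌋ (starting m₀ = 0, d₀ = 1), with convergents p_k = a_k·p_{k-1} + p_{k-2}, q_k = a_k·q_{k-1} + q_{k-2} (p₋₁ = 1, q₋₁ = 0):
  k = 0: a₀ = 5; p₀/q₀ = 5/1; p₀² − 34·q₀² = 25 − 34 = -9.
  k = 1: m = 5, d = 9, a = ⌊(5 + 5)/9⌋ = 1; p/q = (1·5 + 1)/(1·1 + 0) = 6/1; p² − 34·q² = 36 − 34 = 2.
  k = 2: m = 4, d = 2, a = ⌊(5 + 4)/2⌋ = 4; p/q = (4·6 + 5)/(4·1 + 1) = 29/5; p² − 34·q² = 841 − 850 = -9.
  k = 3: m = 4, d = 9, a = ⌊(5 + 4)/9⌋ = 1; p/q = (1·29 + 6)/(1·5 + 1) = 35/6; p² − 34·q² = 1225 − 1224 = 1.
  The first convergent with p² − 34·q² = 1 gives the fundamental solution (x₁, y₁) = (35, 6).
Step 2: Apply the recurrence (x_{n+1}, y_{n+1}) = (x₁x_n + 34y₁y_n, x₁y_n + y₁x_n) repeatedly.
  From (x_1, y_1) = (35, 6): x_2 = 35·35 + 34·6·6 = 2449; y_2 = 35·6 + 6·35 = 420.
  From (x_2, y_2) = (2449, 420): x_3 = 35·2449 + 34·6·420 = 171395; y_3 = 35·420 + 6·2449 = 29394.
  From (x_3, y_3) = (171395, 29394): x_4 = 35·171395 + 34·6·29394 = 11995201; y_4 = 35·29394 + 6·171395 = 2057160.
Step 3: Verify x_4² - 34·y_4² = 143884847030401 - 143884847030400 = 1 (should be 1). ✓

(x_1, y_1) = (35, 6); (x_4, y_4) = (11995201, 2057160).


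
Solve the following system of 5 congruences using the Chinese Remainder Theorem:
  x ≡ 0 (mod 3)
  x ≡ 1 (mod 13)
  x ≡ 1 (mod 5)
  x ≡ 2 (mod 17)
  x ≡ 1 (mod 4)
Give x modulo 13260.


Product of moduli M = 3 · 13 · 5 · 17 · 4 = 13260.
Merge one congruence at a time:
  Start: x ≡ 0 (mod 3).
  Combine with x ≡ 1 (mod 13); new modulus lcm = 39.
    Write x = 0 + 3·t and substitute into x ≡ 1 (mod 13): 3·t ≡ 1 − 0 = 1 (mod 13).
    The inverse of 3 mod 13 is 9 (since 3·9 = 27 = 2·13 + 1), so t ≡ 9·1 = 9 ≡ 9 (mod 13).
    Then x = 0 + 3·9 = 27, valid modulo lcm(3, 13) = 39: x ≡ 27 (mod 39).
  Combine with x ≡ 1 (mod 5); new modulus lcm = 195.
    Write x = 27 + 39·t and substitute into x ≡ 1 (mod 5): 39·t ≡ 1 − 27 = -26 (mod 5).
    Reduce coefficients mod 5: 4·t ≡ 4 (mod 5).
    The inverse of 4 mod 5 is 4 (since 4·4 = 16 = 3·5 + 1), so t ≡ 4·4 = 16 ≡ 1 (mod 5).
    Then x = 27 + 39·1 = 66, valid modulo lcm(39, 5) = 195: x ≡ 66 (mod 195).
  Combine with x ≡ 2 (mod 17); new modulus lcm = 3315.
    Write x = 66 + 195·t and substitute into x ≡ 2 (mod 17): 195·t ≡ 2 − 66 = -64 (mod 17).
    Reduce coefficients mod 17: 8·t ≡ 4 (mod 17).
    The inverse of 8 mod 17 is 15 (since 8·15 = 120 = 7·17 + 1), so t ≡ 15·4 = 60 ≡ 9 (mod 17).
    Then x = 66 + 195·9 = 1821, valid modulo lcm(195, 17) = 3315: x ≡ 1821 (mod 3315).
  Combine with x ≡ 1 (mod 4); new modulus lcm = 13260.
    Write x = 1821 + 3315·t and substitute into x ≡ 1 (mod 4): 3315·t ≡ 1 − 1821 = -1820 (mod 4).
    Reduce coefficients mod 4: 3·t ≡ 0 (mod 4).
    The inverse of 3 mod 4 is 3 (since 3·3 = 9 = 2·4 + 1), so t ≡ 3·0 = 0 ≡ 0 (mod 4).
    Then x = 1821 + 3315·0 = 1821, valid modulo lcm(3315, 4) = 13260: x ≡ 1821 (mod 13260).
Verify against each original: 1821 mod 3 = 0, 1821 mod 13 = 1, 1821 mod 5 = 1, 1821 mod 17 = 2, 1821 mod 4 = 1.

x ≡ 1821 (mod 13260).


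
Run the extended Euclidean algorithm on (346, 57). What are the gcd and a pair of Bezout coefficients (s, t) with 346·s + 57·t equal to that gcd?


Euclidean algorithm on (346, 57) — divide until remainder is 0:
  346 = 6 · 57 + 4
  57 = 14 · 4 + 1
  4 = 4 · 1 + 0
gcd(346, 57) = 1.
Track Bezout coefficients alongside the remainders: start with r₀ = 346 = a·1 + b·0 (s = 1, t = 0) and r₁ = 57 = a·0 + b·1 (s = 0, t = 1); each new remainder r_{k+1} = r_{k-1} − q_k·r_k inherits s_{k+1} = s_{k-1} − q_k·s_k, t_{k+1} = t_{k-1} − q_k·t_k, so r_k = a·s_k + b·t_k at every step:
  q = 6: r = 4, s = 1 − 6·0 = 1, t = 0 − 6·1 = -6  (check: 346·1 + 57·(-6) = 4)
  q = 14: r = 1, s = 0 − 14·1 = -14, t = 1 − 14·(-6) = 85  (check: 346·(-14) + 57·85 = 1)
The row with r = 1 (the gcd) gives the Bezout coefficients s = -14, t = 85.
Result: 346 · (-14) + 57 · (85) = 1.

gcd(346, 57) = 1; s = -14, t = 85 (check: 346·(-14) + 57·85 = 1).


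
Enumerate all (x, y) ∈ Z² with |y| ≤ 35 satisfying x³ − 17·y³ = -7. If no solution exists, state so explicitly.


The equation is x³ - 17y³ = -7. For fixed y, x³ = 17·y³ − 7, so a solution requires the RHS to be a perfect cube.
Strategy: iterate y from -35 to 35, compute RHS = 17·y³ − 7, and check whether it is a (positive or negative) perfect cube.
Check small values of y:
  y = 0: RHS = -7 is not a perfect cube.
  y = 1: RHS = 10 is not a perfect cube.
  y = -1: RHS = -24 is not a perfect cube.
  y = 2: RHS = 129 is not a perfect cube.
  y = -2: RHS = -143 is not a perfect cube.
  y = 3: RHS = 452 is not a perfect cube.
  y = -3: RHS = -466 is not a perfect cube.
Continuing the search up to |y| = 35 finds no solutions either.
No (x, y) in the scanned range satisfies the equation.

No integer solutions with |y| ≤ 35.


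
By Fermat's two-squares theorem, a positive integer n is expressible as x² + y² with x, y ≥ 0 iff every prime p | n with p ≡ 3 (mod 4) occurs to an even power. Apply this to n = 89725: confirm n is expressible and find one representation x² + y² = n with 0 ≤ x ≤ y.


Step 1: Factor n = 89725 = 5^2 · 37 · 97.
Step 2: Check the mod-4 condition on each prime factor: 5 ≡ 1 (mod 4), exponent 2; 37 ≡ 1 (mod 4), exponent 1; 97 ≡ 1 (mod 4), exponent 1.
All primes ≡ 3 (mod 4) appear to even exponent (or don't appear), so by the two-squares theorem n IS expressible as a sum of two squares.
Step 3: Build a representation. Group n = k² · m with k = 5 and m = 37 · 97 = 3589 (a product of primes ≡ 1 (mod 4)); a representation of m scales to one of n via (k·x)² + (k·y)² = k²(x² + y²). Each prime p ≡ 1 (mod 4) is itself a sum of two squares; find a² by testing p − a² for a perfect square:
  37: 37 − 1² = 36 = 6² ⇒ 37 = 1² + 6².
  97: 97 − 1² = 96, 97 − 2² = 93, 97 − 3² = 88, 97 − 4² = 81 = 9² ⇒ 97 = 4² + 9².
  Combine using the Brahmagupta–Fibonacci identity (a² + b²)(c² + d²) = (ac − bd)² + (ad + bc)² = (ac + bd)² + (ad − bc)²:
  37 · 97 = 3589: from (1² + 6²)(4² + 9²), take (1·4 − 6·9, 1·9 + 6·4) = (4 − 54, 9 + 24) = (-50, 33); dropping signs (only squares matter) gives (50, 33); check 50² + 33² = 2500 + 1089 = 3589 ✓.
  Scale by k = 5: (5·50, 5·33) = (250, 165).
Step 4: Order so x ≤ y and verify: 165² + 250² = 27225 + 62500 = 89725 = n. ✓

n = 89725 = 165² + 250² (one valid representation with x ≤ y).


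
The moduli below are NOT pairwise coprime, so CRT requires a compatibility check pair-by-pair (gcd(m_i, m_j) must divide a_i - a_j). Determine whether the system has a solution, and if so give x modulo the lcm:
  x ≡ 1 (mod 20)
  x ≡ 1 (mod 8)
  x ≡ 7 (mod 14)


Moduli 20, 8, 14 are not pairwise coprime, so CRT works modulo lcm(m_i) when all pairwise compatibility conditions hold.
Pairwise compatibility: gcd(m_i, m_j) must divide a_i - a_j for every pair.
Merge one congruence at a time:
  Start: x ≡ 1 (mod 20).
  Combine with x ≡ 1 (mod 8): gcd(20, 8) = 4; 1 - 1 = 0, which IS divisible by 4, so compatible.
    Write x = 1 + 20·t and substitute into x ≡ 1 (mod 8): 20·t ≡ 1 − 1 = 0 (mod 8).
    Divide the congruence (and modulus) by g = 4: 5·t ≡ 0 (mod 2).
    Reduce coefficients mod 2: 1·t ≡ 0 (mod 2).
    So t ≡ 0 (mod 2).
    Then x = 1 + 20·0 = 1, valid modulo lcm(20, 8) = 40: x ≡ 1 (mod 40).
  Combine with x ≡ 7 (mod 14): gcd(40, 14) = 2; 7 - 1 = 6, which IS divisible by 2, so compatible.
    Write x = 1 + 40·t and substitute into x ≡ 7 (mod 14): 40·t ≡ 7 − 1 = 6 (mod 14).
    Divide the congruence (and modulus) by g = 2: 20·t ≡ 3 (mod 7).
    Reduce coefficients mod 7: 6·t ≡ 3 (mod 7).
    The inverse of 6 mod 7 is 6 (since 6·6 = 36 = 5·7 + 1), so t ≡ 6·3 = 18 ≡ 4 (mod 7).
    Then x = 1 + 40·4 = 161, valid modulo lcm(40, 14) = 280: x ≡ 161 (mod 280).
Verify: 161 mod 20 = 1, 161 mod 8 = 1, 161 mod 14 = 7.

x ≡ 161 (mod 280).


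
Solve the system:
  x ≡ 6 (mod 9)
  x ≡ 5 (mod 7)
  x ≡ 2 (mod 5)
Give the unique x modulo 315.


Moduli 9, 7, 5 are pairwise coprime; by CRT there is a unique solution modulo M = 9 · 7 · 5 = 315.
Solve pairwise, accumulating the modulus:
  Start with x ≡ 6 (mod 9).
  Combine with x ≡ 5 (mod 7): since gcd(9, 7) = 1, we get a unique residue mod 63.
    Write x = 6 + 9·t and substitute into x ≡ 5 (mod 7): 9·t ≡ 5 − 6 = -1 (mod 7).
    Reduce coefficients mod 7: 2·t ≡ 6 (mod 7).
    The inverse of 2 mod 7 is 4 (since 2·4 = 8 = 1·7 + 1), so t ≡ 4·6 = 24 ≡ 3 (mod 7).
    Then x = 6 + 9·3 = 33, valid modulo lcm(9, 7) = 63: x ≡ 33 (mod 63).
  Combine with x ≡ 2 (mod 5): since gcd(63, 5) = 1, we get a unique residue mod 315.
    Write x = 33 + 63·t and substitute into x ≡ 2 (mod 5): 63·t ≡ 2 − 33 = -31 (mod 5).
    Reduce coefficients mod 5: 3·t ≡ 4 (mod 5).
    The inverse of 3 mod 5 is 2 (since 3·2 = 6 = 1·5 + 1), so t ≡ 2·4 = 8 ≡ 3 (mod 5).
    Then x = 33 + 63·3 = 222, valid modulo lcm(63, 5) = 315: x ≡ 222 (mod 315).
Verify: 222 mod 9 = 6 ✓, 222 mod 7 = 5 ✓, 222 mod 5 = 2 ✓.

x ≡ 222 (mod 315).


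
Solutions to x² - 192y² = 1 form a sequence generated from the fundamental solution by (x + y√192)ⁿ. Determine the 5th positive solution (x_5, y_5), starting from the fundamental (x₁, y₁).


Step 1: Find the fundamental solution (x₁, y₁) of x² - 192y² = 1.
  Expand √192 as a continued fraction. a₀ = ⌊√192⌋ = 13; iterate m_{k+1} = d_k·a_k − m_k, d_{k+1} = (192 − m_{k+1}²)/d_k, a_{k+1} = ⌊(a₀ + m_{k+1})/d_{k+1}⌋ (starting m₀ = 0, d₀ = 1), with convergents p_k = a_k·p_{k-1} + p_{k-2}, q_k = a_k·q_{k-1} + q_{k-2} (p₋₁ = 1, q₋₁ = 0):
  k = 0: a₀ = 13; p₀/q₀ = 13/1; p₀² − 192·q₀² = 169 − 192 = -23.
  k = 1: m = 13, d = 23, a = ⌊(13 + 13)/23⌋ = 1; p/q = (1·13 + 1)/(1·1 + 0) = 14/1; p² − 192·q² = 196 − 192 = 4.
  k = 2: m = 10, d = 4, a = ⌊(13 + 10)/4⌋ = 5; p/q = (5·14 + 13)/(5·1 + 1) = 83/6; p² − 192·q² = 6889 − 6912 = -23.
  k = 3: m = 10, d = 23, a = ⌊(13 + 10)/23⌋ = 1; p/q = (1·83 + 14)/(1·6 + 1) = 97/7; p² − 192·q² = 9409 − 9408 = 1.
  The first convergent with p² − 192·q² = 1 gives the fundamental solution (x₁, y₁) = (97, 7).
Step 2: Apply the recurrence (x_{n+1}, y_{n+1}) = (x₁x_n + 192y₁y_n, x₁y_n + y₁x_n) repeatedly.
  From (x_1, y_1) = (97, 7): x_2 = 97·97 + 192·7·7 = 18817; y_2 = 97·7 + 7·97 = 1358.
  From (x_2, y_2) = (18817, 1358): x_3 = 97·18817 + 192·7·1358 = 3650401; y_3 = 97·1358 + 7·18817 = 263445.
  From (x_3, y_3) = (3650401, 263445): x_4 = 97·3650401 + 192·7·263445 = 708158977; y_4 = 97·263445 + 7·3650401 = 51106972.
  From (x_4, y_4) = (708158977, 51106972): x_5 = 97·708158977 + 192·7·51106972 = 137379191137; y_5 = 97·51106972 + 7·708158977 = 9914489123.
Step 3: Verify x_5² - 192·y_5² = 18873042157456379352769 - 18873042157456379352768 = 1 (should be 1). ✓

(x_1, y_1) = (97, 7); (x_5, y_5) = (137379191137, 9914489123).


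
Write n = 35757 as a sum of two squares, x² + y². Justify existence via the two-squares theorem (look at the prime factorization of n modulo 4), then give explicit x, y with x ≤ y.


Step 1: Factor n = 35757 = 3^2 · 29 · 137.
Step 2: Check the mod-4 condition on each prime factor: 3 ≡ 3 (mod 4), exponent 2 (must be even); 29 ≡ 1 (mod 4), exponent 1; 137 ≡ 1 (mod 4), exponent 1.
All primes ≡ 3 (mod 4) appear to even exponent (or don't appear), so by the two-squares theorem n IS expressible as a sum of two squares.
Step 3: Build a representation. Group n = k² · m with k = 3 and m = 29 · 137 = 3973 (a product of primes ≡ 1 (mod 4)); a representation of m scales to one of n via (k·x)² + (k·y)² = k²(x² + y²). Each prime p ≡ 1 (mod 4) is itself a sum of two squares; find a² by testing p − a² for a perfect square:
  29: 29 − 1² = 28, 29 − 2² = 25 = 5² ⇒ 29 = 2² + 5².
  137: 137 − 1² = 136, 137 − 2² = 133, 137 − 3² = 128, 137 − 4² = 121 = 11² ⇒ 137 = 4² + 11².
  Combine using the Brahmagupta–Fibonacci identity (a² + b²)(c² + d²) = (ac − bd)² + (ad + bc)² = (ac + bd)² + (ad − bc)²:
  29 · 137 = 3973: from (2² + 5²)(4² + 11²), take (2·4 − 5·11, 2·11 + 5·4) = (8 − 55, 22 + 20) = (-47, 42); dropping signs (only squares matter) gives (47, 42); check 47² + 42² = 2209 + 1764 = 3973 ✓.
  Scale by k = 3: (3·47, 3·42) = (141, 126).
Step 4: Order so x ≤ y and verify: 126² + 141² = 15876 + 19881 = 35757 = n. ✓

n = 35757 = 126² + 141² (one valid representation with x ≤ y).


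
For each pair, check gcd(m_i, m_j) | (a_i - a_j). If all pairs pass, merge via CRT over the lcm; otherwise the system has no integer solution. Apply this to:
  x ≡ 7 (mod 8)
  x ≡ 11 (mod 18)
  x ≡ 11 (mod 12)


Moduli 8, 18, 12 are not pairwise coprime, so CRT works modulo lcm(m_i) when all pairwise compatibility conditions hold.
Pairwise compatibility: gcd(m_i, m_j) must divide a_i - a_j for every pair.
Merge one congruence at a time:
  Start: x ≡ 7 (mod 8).
  Combine with x ≡ 11 (mod 18): gcd(8, 18) = 2; 11 - 7 = 4, which IS divisible by 2, so compatible.
    Write x = 7 + 8·t and substitute into x ≡ 11 (mod 18): 8·t ≡ 11 − 7 = 4 (mod 18).
    Divide the congruence (and modulus) by g = 2: 4·t ≡ 2 (mod 9).
    The inverse of 4 mod 9 is 7 (since 4·7 = 28 = 3·9 + 1), so t ≡ 7·2 = 14 ≡ 5 (mod 9).
    Then x = 7 + 8·5 = 47, valid modulo lcm(8, 18) = 72: x ≡ 47 (mod 72).
  Combine with x ≡ 11 (mod 12): gcd(72, 12) = 12; 11 - 47 = -36, which IS divisible by 12, so compatible.
    Write x = 47 + 72·t and substitute into x ≡ 11 (mod 12): 72·t ≡ 11 − 47 = -36 (mod 12).
    Divide the congruence (and modulus) by g = 12: 6·t ≡ -3 (mod 1).
    Modulo 1 every t works; take t = 0.
    Then x = 47 + 72·0 = 47, valid modulo lcm(72, 12) = 72: x ≡ 47 (mod 72).
Verify: 47 mod 8 = 7, 47 mod 18 = 11, 47 mod 12 = 11.

x ≡ 47 (mod 72).


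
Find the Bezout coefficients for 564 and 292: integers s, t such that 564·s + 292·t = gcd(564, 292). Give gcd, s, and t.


Euclidean algorithm on (564, 292) — divide until remainder is 0:
  564 = 1 · 292 + 272
  292 = 1 · 272 + 20
  272 = 13 · 20 + 12
  20 = 1 · 12 + 8
  12 = 1 · 8 + 4
  8 = 2 · 4 + 0
gcd(564, 292) = 4.
Track Bezout coefficients alongside the remainders: start with r₀ = 564 = a·1 + b·0 (s = 1, t = 0) and r₁ = 292 = a·0 + b·1 (s = 0, t = 1); each new remainder r_{k+1} = r_{k-1} − q_k·r_k inherits s_{k+1} = s_{k-1} − q_k·s_k, t_{k+1} = t_{k-1} − q_k·t_k, so r_k = a·s_k + b·t_k at every step:
  q = 1: r = 272, s = 1 − 1·0 = 1, t = 0 − 1·1 = -1  (check: 564·1 + 292·(-1) = 272)
  q = 1: r = 20, s = 0 − 1·1 = -1, t = 1 − 1·(-1) = 2  (check: 564·(-1) + 292·2 = 20)
  q = 13: r = 12, s = 1 − 13·(-1) = 14, t = -1 − 13·2 = -27  (check: 564·14 + 292·(-27) = 12)
  q = 1: r = 8, s = -1 − 1·14 = -15, t = 2 − 1·(-27) = 29  (check: 564·(-15) + 292·29 = 8)
  q = 1: r = 4, s = 14 − 1·(-15) = 29, t = -27 − 1·29 = -56  (check: 564·29 + 292·(-56) = 4)
The row with r = 4 (the gcd) gives the Bezout coefficients s = 29, t = -56.
Result: 564 · (29) + 292 · (-56) = 4.

gcd(564, 292) = 4; s = 29, t = -56 (check: 564·29 + 292·(-56) = 4).


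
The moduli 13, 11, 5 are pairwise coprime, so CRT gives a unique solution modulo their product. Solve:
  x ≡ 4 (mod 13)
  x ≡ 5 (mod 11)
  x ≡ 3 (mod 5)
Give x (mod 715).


Moduli 13, 11, 5 are pairwise coprime; by CRT there is a unique solution modulo M = 13 · 11 · 5 = 715.
Solve pairwise, accumulating the modulus:
  Start with x ≡ 4 (mod 13).
  Combine with x ≡ 5 (mod 11): since gcd(13, 11) = 1, we get a unique residue mod 143.
    Write x = 4 + 13·t and substitute into x ≡ 5 (mod 11): 13·t ≡ 5 − 4 = 1 (mod 11).
    Reduce coefficients mod 11: 2·t ≡ 1 (mod 11).
    The inverse of 2 mod 11 is 6 (since 2·6 = 12 = 1·11 + 1), so t ≡ 6·1 = 6 ≡ 6 (mod 11).
    Then x = 4 + 13·6 = 82, valid modulo lcm(13, 11) = 143: x ≡ 82 (mod 143).
  Combine with x ≡ 3 (mod 5): since gcd(143, 5) = 1, we get a unique residue mod 715.
    Write x = 82 + 143·t and substitute into x ≡ 3 (mod 5): 143·t ≡ 3 − 82 = -79 (mod 5).
    Reduce coefficients mod 5: 3·t ≡ 1 (mod 5).
    The inverse of 3 mod 5 is 2 (since 3·2 = 6 = 1·5 + 1), so t ≡ 2·1 = 2 ≡ 2 (mod 5).
    Then x = 82 + 143·2 = 368, valid modulo lcm(143, 5) = 715: x ≡ 368 (mod 715).
Verify: 368 mod 13 = 4 ✓, 368 mod 11 = 5 ✓, 368 mod 5 = 3 ✓.

x ≡ 368 (mod 715).


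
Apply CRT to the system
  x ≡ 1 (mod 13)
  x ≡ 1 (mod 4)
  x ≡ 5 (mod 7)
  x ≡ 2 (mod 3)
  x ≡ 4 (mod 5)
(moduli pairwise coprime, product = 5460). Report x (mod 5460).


Product of moduli M = 13 · 4 · 7 · 3 · 5 = 5460.
Merge one congruence at a time:
  Start: x ≡ 1 (mod 13).
  Combine with x ≡ 1 (mod 4); new modulus lcm = 52.
    Write x = 1 + 13·t and substitute into x ≡ 1 (mod 4): 13·t ≡ 1 − 1 = 0 (mod 4).
    Reduce coefficients mod 4: 1·t ≡ 0 (mod 4).
    So t ≡ 0 (mod 4).
    Then x = 1 + 13·0 = 1, valid modulo lcm(13, 4) = 52: x ≡ 1 (mod 52).
  Combine with x ≡ 5 (mod 7); new modulus lcm = 364.
    Write x = 1 + 52·t and substitute into x ≡ 5 (mod 7): 52·t ≡ 5 − 1 = 4 (mod 7).
    Reduce coefficients mod 7: 3·t ≡ 4 (mod 7).
    The inverse of 3 mod 7 is 5 (since 3·5 = 15 = 2·7 + 1), so t ≡ 5·4 = 20 ≡ 6 (mod 7).
    Then x = 1 + 52·6 = 313, valid modulo lcm(52, 7) = 364: x ≡ 313 (mod 364).
  Combine with x ≡ 2 (mod 3); new modulus lcm = 1092.
    Write x = 313 + 364·t and substitute into x ≡ 2 (mod 3): 364·t ≡ 2 − 313 = -311 (mod 3).
    Reduce coefficients mod 3: 1·t ≡ 1 (mod 3).
    So t ≡ 1 (mod 3).
    Then x = 313 + 364·1 = 677, valid modulo lcm(364, 3) = 1092: x ≡ 677 (mod 1092).
  Combine with x ≡ 4 (mod 5); new modulus lcm = 5460.
    Write x = 677 + 1092·t and substitute into x ≡ 4 (mod 5): 1092·t ≡ 4 − 677 = -673 (mod 5).
    Reduce coefficients mod 5: 2·t ≡ 2 (mod 5).
    The inverse of 2 mod 5 is 3 (since 2·3 = 6 = 1·5 + 1), so t ≡ 3·2 = 6 ≡ 1 (mod 5).
    Then x = 677 + 1092·1 = 1769, valid modulo lcm(1092, 5) = 5460: x ≡ 1769 (mod 5460).
Verify against each original: 1769 mod 13 = 1, 1769 mod 4 = 1, 1769 mod 7 = 5, 1769 mod 3 = 2, 1769 mod 5 = 4.

x ≡ 1769 (mod 5460).


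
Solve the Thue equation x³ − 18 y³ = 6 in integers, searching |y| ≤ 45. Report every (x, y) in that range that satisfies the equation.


The equation is x³ - 18y³ = 6. For fixed y, x³ = 18·y³ + 6, so a solution requires the RHS to be a perfect cube.
Strategy: iterate y from -45 to 45, compute RHS = 18·y³ + 6, and check whether it is a (positive or negative) perfect cube.
Check small values of y:
  y = 0: RHS = 6 is not a perfect cube.
  y = 1: RHS = 24 is not a perfect cube.
  y = -1: RHS = -12 is not a perfect cube.
  y = 2: RHS = 150 is not a perfect cube.
  y = -2: RHS = -138 is not a perfect cube.
  y = 3: RHS = 492 is not a perfect cube.
  y = -3: RHS = -480 is not a perfect cube.
Continuing the search up to |y| = 45 finds no solutions either.
No (x, y) in the scanned range satisfies the equation.

No integer solutions with |y| ≤ 45.


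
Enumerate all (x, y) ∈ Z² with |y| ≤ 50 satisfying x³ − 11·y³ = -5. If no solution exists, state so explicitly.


The equation is x³ - 11y³ = -5. For fixed y, x³ = 11·y³ − 5, so a solution requires the RHS to be a perfect cube.
Strategy: iterate y from -50 to 50, compute RHS = 11·y³ − 5, and check whether it is a (positive or negative) perfect cube.
Check small values of y:
  y = 0: RHS = -5 is not a perfect cube.
  y = 1: RHS = 6 is not a perfect cube.
  y = -1: RHS = -16 is not a perfect cube.
  y = 2: RHS = 83 is not a perfect cube.
  y = -2: RHS = -93 is not a perfect cube.
  y = 3: RHS = 292 is not a perfect cube.
  y = -3: RHS = -302 is not a perfect cube.
Continuing the search up to |y| = 50 finds no solutions either.
No (x, y) in the scanned range satisfies the equation.

No integer solutions with |y| ≤ 50.


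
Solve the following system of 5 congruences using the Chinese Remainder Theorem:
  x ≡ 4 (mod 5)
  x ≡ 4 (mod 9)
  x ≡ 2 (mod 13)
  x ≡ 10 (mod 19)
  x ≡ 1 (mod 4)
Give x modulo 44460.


Product of moduli M = 5 · 9 · 13 · 19 · 4 = 44460.
Merge one congruence at a time:
  Start: x ≡ 4 (mod 5).
  Combine with x ≡ 4 (mod 9); new modulus lcm = 45.
    Write x = 4 + 5·t and substitute into x ≡ 4 (mod 9): 5·t ≡ 4 − 4 = 0 (mod 9).
    The inverse of 5 mod 9 is 2 (since 5·2 = 10 = 1·9 + 1), so t ≡ 2·0 = 0 ≡ 0 (mod 9).
    Then x = 4 + 5·0 = 4, valid modulo lcm(5, 9) = 45: x ≡ 4 (mod 45).
  Combine with x ≡ 2 (mod 13); new modulus lcm = 585.
    Write x = 4 + 45·t and substitute into x ≡ 2 (mod 13): 45·t ≡ 2 − 4 = -2 (mod 13).
    Reduce coefficients mod 13: 6·t ≡ 11 (mod 13).
    The inverse of 6 mod 13 is 11 (since 6·11 = 66 = 5·13 + 1), so t ≡ 11·11 = 121 ≡ 4 (mod 13).
    Then x = 4 + 45·4 = 184, valid modulo lcm(45, 13) = 585: x ≡ 184 (mod 585).
  Combine with x ≡ 10 (mod 19); new modulus lcm = 11115.
    Write x = 184 + 585·t and substitute into x ≡ 10 (mod 19): 585·t ≡ 10 − 184 = -174 (mod 19).
    Reduce coefficients mod 19: 15·t ≡ 16 (mod 19).
    The inverse of 15 mod 19 is 14 (since 15·14 = 210 = 11·19 + 1), so t ≡ 14·16 = 224 ≡ 15 (mod 19).
    Then x = 184 + 585·15 = 8959, valid modulo lcm(585, 19) = 11115: x ≡ 8959 (mod 11115).
  Combine with x ≡ 1 (mod 4); new modulus lcm = 44460.
    Write x = 8959 + 11115·t and substitute into x ≡ 1 (mod 4): 11115·t ≡ 1 − 8959 = -8958 (mod 4).
    Reduce coefficients mod 4: 3·t ≡ 2 (mod 4).
    The inverse of 3 mod 4 is 3 (since 3·3 = 9 = 2·4 + 1), so t ≡ 3·2 = 6 ≡ 2 (mod 4).
    Then x = 8959 + 11115·2 = 31189, valid modulo lcm(11115, 4) = 44460: x ≡ 31189 (mod 44460).
Verify against each original: 31189 mod 5 = 4, 31189 mod 9 = 4, 31189 mod 13 = 2, 31189 mod 19 = 10, 31189 mod 4 = 1.

x ≡ 31189 (mod 44460).


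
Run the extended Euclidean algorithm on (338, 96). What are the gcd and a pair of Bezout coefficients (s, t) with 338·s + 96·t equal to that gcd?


Euclidean algorithm on (338, 96) — divide until remainder is 0:
  338 = 3 · 96 + 50
  96 = 1 · 50 + 46
  50 = 1 · 46 + 4
  46 = 11 · 4 + 2
  4 = 2 · 2 + 0
gcd(338, 96) = 2.
Track Bezout coefficients alongside the remainders: start with r₀ = 338 = a·1 + b·0 (s = 1, t = 0) and r₁ = 96 = a·0 + b·1 (s = 0, t = 1); each new remainder r_{k+1} = r_{k-1} − q_k·r_k inherits s_{k+1} = s_{k-1} − q_k·s_k, t_{k+1} = t_{k-1} − q_k·t_k, so r_k = a·s_k + b·t_k at every step:
  q = 3: r = 50, s = 1 − 3·0 = 1, t = 0 − 3·1 = -3  (check: 338·1 + 96·(-3) = 50)
  q = 1: r = 46, s = 0 − 1·1 = -1, t = 1 − 1·(-3) = 4  (check: 338·(-1) + 96·4 = 46)
  q = 1: r = 4, s = 1 − 1·(-1) = 2, t = -3 − 1·4 = -7  (check: 338·2 + 96·(-7) = 4)
  q = 11: r = 2, s = -1 − 11·2 = -23, t = 4 − 11·(-7) = 81  (check: 338·(-23) + 96·81 = 2)
The row with r = 2 (the gcd) gives the Bezout coefficients s = -23, t = 81.
Result: 338 · (-23) + 96 · (81) = 2.

gcd(338, 96) = 2; s = -23, t = 81 (check: 338·(-23) + 96·81 = 2).


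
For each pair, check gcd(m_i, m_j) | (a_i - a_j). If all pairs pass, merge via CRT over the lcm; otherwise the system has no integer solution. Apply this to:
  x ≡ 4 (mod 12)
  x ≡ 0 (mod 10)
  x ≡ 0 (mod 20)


Moduli 12, 10, 20 are not pairwise coprime, so CRT works modulo lcm(m_i) when all pairwise compatibility conditions hold.
Pairwise compatibility: gcd(m_i, m_j) must divide a_i - a_j for every pair.
Merge one congruence at a time:
  Start: x ≡ 4 (mod 12).
  Combine with x ≡ 0 (mod 10): gcd(12, 10) = 2; 0 - 4 = -4, which IS divisible by 2, so compatible.
    Write x = 4 + 12·t and substitute into x ≡ 0 (mod 10): 12·t ≡ 0 − 4 = -4 (mod 10).
    Divide the congruence (and modulus) by g = 2: 6·t ≡ -2 (mod 5).
    Reduce coefficients mod 5: 1·t ≡ 3 (mod 5).
    So t ≡ 3 (mod 5).
    Then x = 4 + 12·3 = 40, valid modulo lcm(12, 10) = 60: x ≡ 40 (mod 60).
  Combine with x ≡ 0 (mod 20): gcd(60, 20) = 20; 0 - 40 = -40, which IS divisible by 20, so compatible.
    Write x = 40 + 60·t and substitute into x ≡ 0 (mod 20): 60·t ≡ 0 − 40 = -40 (mod 20).
    Divide the congruence (and modulus) by g = 20: 3·t ≡ -2 (mod 1).
    Modulo 1 every t works; take t = 0.
    Then x = 40 + 60·0 = 40, valid modulo lcm(60, 20) = 60: x ≡ 40 (mod 60).
Verify: 40 mod 12 = 4, 40 mod 10 = 0, 40 mod 20 = 0.

x ≡ 40 (mod 60).


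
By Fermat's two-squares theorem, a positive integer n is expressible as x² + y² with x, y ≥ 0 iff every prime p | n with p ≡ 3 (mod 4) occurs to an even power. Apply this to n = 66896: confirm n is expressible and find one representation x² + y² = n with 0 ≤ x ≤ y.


Step 1: Factor n = 66896 = 2^4 · 37 · 113.
Step 2: Check the mod-4 condition on each prime factor: 2 = 2 (special); 37 ≡ 1 (mod 4), exponent 1; 113 ≡ 1 (mod 4), exponent 1.
All primes ≡ 3 (mod 4) appear to even exponent (or don't appear), so by the two-squares theorem n IS expressible as a sum of two squares.
Step 3: Build a representation. Group n = k² · m with k = 4 and m = 37 · 113 = 4181 (a product of primes ≡ 1 (mod 4)); a representation of m scales to one of n via (k·x)² + (k·y)² = k²(x² + y²). Each prime p ≡ 1 (mod 4) is itself a sum of two squares; find a² by testing p − a² for a perfect square:
  37: 37 − 1² = 36 = 6² ⇒ 37 = 1² + 6².
  113: 113 − 1² = 112, 113 − 2² = 109, 113 − 3² = 104, 113 − 4² = 97, 113 − 5² = 88, 113 − 6² = 77, 113 − 7² = 64 = 8² ⇒ 113 = 7² + 8².
  Combine using the Brahmagupta–Fibonacci identity (a² + b²)(c² + d²) = (ac − bd)² + (ad + bc)² = (ac + bd)² + (ad − bc)²:
  37 · 113 = 4181: from (1² + 6²)(7² + 8²), take (1·7 − 6·8, 1·8 + 6·7) = (7 − 48, 8 + 42) = (-41, 50); dropping signs (only squares matter) gives (41, 50); check 41² + 50² = 1681 + 2500 = 4181 ✓.
  Scale by k = 4: (4·41, 4·50) = (164, 200).
Step 4: Order so x ≤ y and verify: 164² + 200² = 26896 + 40000 = 66896 = n. ✓

n = 66896 = 164² + 200² (one valid representation with x ≤ y).
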